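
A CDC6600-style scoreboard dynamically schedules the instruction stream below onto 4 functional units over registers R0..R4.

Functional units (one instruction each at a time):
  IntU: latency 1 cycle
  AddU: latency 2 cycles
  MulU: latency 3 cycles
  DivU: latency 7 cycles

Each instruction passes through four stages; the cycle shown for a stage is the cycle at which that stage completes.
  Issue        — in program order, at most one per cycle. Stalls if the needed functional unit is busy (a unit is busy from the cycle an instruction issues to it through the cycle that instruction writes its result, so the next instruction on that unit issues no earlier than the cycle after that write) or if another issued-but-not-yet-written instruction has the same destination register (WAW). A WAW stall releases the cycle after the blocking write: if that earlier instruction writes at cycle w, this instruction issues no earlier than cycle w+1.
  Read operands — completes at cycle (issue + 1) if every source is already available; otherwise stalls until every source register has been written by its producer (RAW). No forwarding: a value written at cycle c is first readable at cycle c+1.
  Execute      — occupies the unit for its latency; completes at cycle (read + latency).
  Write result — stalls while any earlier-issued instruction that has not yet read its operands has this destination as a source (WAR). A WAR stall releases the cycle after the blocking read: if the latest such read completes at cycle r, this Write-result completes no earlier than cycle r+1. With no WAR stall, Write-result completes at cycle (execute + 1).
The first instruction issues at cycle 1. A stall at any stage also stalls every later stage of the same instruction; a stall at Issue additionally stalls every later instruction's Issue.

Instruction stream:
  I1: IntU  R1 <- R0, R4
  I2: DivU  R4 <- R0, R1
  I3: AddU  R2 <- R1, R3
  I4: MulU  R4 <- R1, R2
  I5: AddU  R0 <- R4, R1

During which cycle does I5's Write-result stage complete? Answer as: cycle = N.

cycle = 23

1) issue 1, read 2, done 3, write 4
2) issue 2, read 5, done 12, write 13  <RAW R1: wait I1 write@4>
3) issue 3, read 5, done 7, write 8  <RAW R1: wait I1 write@4>
4) issue 14, read 15, done 18, write 19  <WAW R4: wait I2 write@13>
5) issue 15, read 20, done 22, write 23  <RAW R4: wait I4 write@19>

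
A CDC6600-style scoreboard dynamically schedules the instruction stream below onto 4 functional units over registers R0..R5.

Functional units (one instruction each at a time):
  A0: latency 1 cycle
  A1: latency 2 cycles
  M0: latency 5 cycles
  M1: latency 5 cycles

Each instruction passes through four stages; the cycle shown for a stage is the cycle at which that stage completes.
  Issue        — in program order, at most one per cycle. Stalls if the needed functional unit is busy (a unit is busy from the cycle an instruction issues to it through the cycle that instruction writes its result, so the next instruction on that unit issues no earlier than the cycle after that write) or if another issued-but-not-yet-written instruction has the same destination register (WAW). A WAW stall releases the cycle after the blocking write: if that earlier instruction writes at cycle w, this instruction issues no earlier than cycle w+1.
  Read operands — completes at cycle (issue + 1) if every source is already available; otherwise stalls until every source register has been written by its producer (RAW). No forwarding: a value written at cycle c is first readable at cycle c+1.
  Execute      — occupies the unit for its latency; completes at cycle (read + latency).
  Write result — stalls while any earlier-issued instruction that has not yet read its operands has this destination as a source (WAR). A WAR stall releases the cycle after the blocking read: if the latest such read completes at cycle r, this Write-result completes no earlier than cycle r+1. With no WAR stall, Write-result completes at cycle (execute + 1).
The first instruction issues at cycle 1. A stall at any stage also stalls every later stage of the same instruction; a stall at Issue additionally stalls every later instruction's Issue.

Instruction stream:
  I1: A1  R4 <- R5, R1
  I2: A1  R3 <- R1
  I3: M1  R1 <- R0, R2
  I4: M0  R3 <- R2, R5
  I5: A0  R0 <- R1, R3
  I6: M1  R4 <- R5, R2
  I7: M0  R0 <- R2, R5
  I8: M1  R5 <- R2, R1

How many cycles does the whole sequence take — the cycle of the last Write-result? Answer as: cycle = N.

cycle = 30

t=1  I1 dispatched to A1
t=2  I1 operands ready
t=4  I1 complete
t=5  R4←I1
t=6  I2 dispatched to A1
t=7  I2 operands ready; I3 dispatched to M1
t=8  I3 operands ready
t=9  I2 complete
t=10  R3←I2
t=11  I4 dispatched to M0
t=12  I4 operands ready; I5 dispatched to A0
t=13  I3 complete
t=14  R1←I3
t=15  I6 dispatched to M1
t=16  I6 operands ready
t=17  I4 complete
t=18  R3←I4
t=19  I5 operands ready
t=20  I5 complete
t=21  R0←I5; I6 complete
t=22  R4←I6; I7 dispatched to M0
t=23  I7 operands ready; I8 dispatched to M1
t=24  I8 operands ready
t=28  I7 complete
t=29  R0←I7; I8 complete
t=30  R5←I8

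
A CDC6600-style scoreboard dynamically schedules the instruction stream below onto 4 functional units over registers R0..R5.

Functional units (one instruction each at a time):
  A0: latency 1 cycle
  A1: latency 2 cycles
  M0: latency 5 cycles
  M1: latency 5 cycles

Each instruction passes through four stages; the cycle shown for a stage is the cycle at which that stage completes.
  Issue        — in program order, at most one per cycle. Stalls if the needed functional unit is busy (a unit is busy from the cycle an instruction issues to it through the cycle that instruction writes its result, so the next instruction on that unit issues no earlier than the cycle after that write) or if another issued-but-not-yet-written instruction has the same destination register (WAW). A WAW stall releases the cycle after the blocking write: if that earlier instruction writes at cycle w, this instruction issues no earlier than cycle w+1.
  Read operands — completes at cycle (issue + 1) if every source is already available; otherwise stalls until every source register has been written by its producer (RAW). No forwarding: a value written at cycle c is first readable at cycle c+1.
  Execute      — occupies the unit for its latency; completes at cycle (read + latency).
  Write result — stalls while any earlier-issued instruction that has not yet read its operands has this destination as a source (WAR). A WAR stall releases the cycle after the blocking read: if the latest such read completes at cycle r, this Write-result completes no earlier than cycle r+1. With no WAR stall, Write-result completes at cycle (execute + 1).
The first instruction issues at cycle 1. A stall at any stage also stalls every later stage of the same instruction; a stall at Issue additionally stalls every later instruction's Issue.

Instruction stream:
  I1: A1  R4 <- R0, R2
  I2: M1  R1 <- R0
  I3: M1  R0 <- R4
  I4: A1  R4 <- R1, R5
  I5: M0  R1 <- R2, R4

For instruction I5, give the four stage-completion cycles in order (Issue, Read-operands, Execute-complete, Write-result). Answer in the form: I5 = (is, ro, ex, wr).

I1  is:1  ro:2  ex:4  wr:5
I2  is:2  ro:3  ex:8  wr:9
I3  is:10  ro:11  ex:16  wr:17  — struct: M1 busy until I2 writes@9
I4  is:11  ro:12  ex:14  wr:15
I5  is:12  ro:16  ex:21  wr:22  — RAW R4: wait I4 write@15

I5 = (12, 16, 21, 22)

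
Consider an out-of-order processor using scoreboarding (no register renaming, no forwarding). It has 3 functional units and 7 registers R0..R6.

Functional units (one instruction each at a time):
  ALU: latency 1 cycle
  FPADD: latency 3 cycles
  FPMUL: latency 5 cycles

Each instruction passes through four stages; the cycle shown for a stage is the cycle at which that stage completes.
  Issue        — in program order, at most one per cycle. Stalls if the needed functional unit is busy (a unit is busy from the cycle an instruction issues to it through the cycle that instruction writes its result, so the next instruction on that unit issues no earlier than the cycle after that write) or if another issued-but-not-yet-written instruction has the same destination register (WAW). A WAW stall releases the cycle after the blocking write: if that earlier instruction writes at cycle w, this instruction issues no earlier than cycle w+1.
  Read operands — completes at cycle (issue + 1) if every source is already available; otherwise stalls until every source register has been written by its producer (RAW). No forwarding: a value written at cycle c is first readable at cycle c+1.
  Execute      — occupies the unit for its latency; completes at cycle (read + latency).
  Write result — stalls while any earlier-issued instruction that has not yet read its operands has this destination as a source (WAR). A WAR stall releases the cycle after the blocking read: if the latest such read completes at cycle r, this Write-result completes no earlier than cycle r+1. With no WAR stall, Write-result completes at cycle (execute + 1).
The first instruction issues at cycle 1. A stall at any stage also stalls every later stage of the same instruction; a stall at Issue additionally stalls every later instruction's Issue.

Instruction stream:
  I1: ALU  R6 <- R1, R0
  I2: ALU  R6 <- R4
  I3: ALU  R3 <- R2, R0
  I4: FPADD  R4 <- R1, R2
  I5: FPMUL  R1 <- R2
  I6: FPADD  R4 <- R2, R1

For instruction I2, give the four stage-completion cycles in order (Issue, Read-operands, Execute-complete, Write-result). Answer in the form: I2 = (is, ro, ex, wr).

I2 = (5, 6, 7, 8)

I1 -> (1, 2, 3, 4)
I2 -> (5, 6, 7, 8)  // struct: ALU busy until I1 writes@4
I3 -> (9, 10, 11, 12)  // struct: ALU busy until I2 writes@8
I4 -> (10, 11, 14, 15)
I5 -> (11, 12, 17, 18)
I6 -> (16, 19, 22, 23)  // struct: FPADD busy until I4 writes@15, RAW R1: wait I5 write@18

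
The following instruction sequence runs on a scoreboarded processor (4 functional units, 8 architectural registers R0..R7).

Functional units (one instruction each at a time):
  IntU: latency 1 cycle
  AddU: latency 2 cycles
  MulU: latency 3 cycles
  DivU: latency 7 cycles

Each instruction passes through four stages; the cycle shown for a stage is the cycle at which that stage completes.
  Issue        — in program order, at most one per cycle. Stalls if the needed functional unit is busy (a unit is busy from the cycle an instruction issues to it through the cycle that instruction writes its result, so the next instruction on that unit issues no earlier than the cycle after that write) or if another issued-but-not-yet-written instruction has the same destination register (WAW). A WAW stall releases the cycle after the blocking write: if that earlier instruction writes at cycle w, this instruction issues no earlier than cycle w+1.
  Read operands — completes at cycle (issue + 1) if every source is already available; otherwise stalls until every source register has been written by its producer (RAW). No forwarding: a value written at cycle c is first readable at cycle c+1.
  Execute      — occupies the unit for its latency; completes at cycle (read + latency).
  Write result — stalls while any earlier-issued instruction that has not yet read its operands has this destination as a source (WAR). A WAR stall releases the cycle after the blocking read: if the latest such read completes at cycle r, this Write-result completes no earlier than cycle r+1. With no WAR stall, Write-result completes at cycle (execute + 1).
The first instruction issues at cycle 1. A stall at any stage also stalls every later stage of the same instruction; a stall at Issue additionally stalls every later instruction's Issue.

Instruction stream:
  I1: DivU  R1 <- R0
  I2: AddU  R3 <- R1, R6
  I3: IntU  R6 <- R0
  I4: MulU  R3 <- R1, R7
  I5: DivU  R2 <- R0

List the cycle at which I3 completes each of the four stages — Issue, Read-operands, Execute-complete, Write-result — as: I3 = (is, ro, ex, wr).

  I1 | 1 | 2 | 9 | 10
  I2 | 2 | 11 | 13 | 14   RAW R1: wait I1 write@10
  I3 | 3 | 4 | 5 | 12   WAR R6: wait I2 read@11
  I4 | 15 | 16 | 19 | 20   WAW R3: wait I2 write@14
  I5 | 16 | 17 | 24 | 25

I3 = (3, 4, 5, 12)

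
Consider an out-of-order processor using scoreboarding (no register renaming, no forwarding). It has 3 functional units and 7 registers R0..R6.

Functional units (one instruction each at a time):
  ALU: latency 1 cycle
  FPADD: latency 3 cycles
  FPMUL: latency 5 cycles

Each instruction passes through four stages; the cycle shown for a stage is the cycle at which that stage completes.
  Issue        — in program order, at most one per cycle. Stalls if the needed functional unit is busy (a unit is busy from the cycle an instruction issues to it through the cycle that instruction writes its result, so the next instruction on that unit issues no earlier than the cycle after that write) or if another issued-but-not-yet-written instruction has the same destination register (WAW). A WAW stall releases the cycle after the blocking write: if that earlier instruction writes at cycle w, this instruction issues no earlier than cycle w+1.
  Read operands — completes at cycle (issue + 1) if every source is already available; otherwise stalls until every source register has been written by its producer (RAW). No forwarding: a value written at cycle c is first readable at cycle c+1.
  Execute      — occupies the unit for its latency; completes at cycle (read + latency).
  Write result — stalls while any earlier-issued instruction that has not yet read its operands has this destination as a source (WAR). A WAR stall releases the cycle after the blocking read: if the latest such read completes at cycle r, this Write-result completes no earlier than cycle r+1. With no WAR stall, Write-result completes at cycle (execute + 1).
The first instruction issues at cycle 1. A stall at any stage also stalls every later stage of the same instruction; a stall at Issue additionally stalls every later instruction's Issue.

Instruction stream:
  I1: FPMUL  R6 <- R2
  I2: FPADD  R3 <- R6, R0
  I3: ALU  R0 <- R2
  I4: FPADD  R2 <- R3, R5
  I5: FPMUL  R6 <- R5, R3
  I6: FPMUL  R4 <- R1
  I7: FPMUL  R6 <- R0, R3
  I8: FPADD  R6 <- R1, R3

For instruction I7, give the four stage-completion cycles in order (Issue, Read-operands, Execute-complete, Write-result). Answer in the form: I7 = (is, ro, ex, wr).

c1: issue I1 (FPMUL)
c2: I1 read-ops, issue I2 (FPADD)
c3: issue I3 (ALU)
c4: I3 read-ops
c5: I3 finished on ALU
c7: I1 finished on FPMUL
c8: I1→R6
c9: I2 read-ops
c10: I3→R0
c12: I2 finished on FPADD
c13: I2→R3
c14: issue I4 (FPADD)
c15: I4 read-ops, issue I5 (FPMUL)
c16: I5 read-ops
c18: I4 finished on FPADD
c19: I4→R2
c21: I5 finished on FPMUL
c22: I5→R6
c23: issue I6 (FPMUL)
c24: I6 read-ops
c29: I6 finished on FPMUL
c30: I6→R4
c31: issue I7 (FPMUL)
c32: I7 read-ops
c37: I7 finished on FPMUL
c38: I7→R6
c39: issue I8 (FPADD)
c40: I8 read-ops
c43: I8 finished on FPADD
c44: I8→R6

I7 = (31, 32, 37, 38)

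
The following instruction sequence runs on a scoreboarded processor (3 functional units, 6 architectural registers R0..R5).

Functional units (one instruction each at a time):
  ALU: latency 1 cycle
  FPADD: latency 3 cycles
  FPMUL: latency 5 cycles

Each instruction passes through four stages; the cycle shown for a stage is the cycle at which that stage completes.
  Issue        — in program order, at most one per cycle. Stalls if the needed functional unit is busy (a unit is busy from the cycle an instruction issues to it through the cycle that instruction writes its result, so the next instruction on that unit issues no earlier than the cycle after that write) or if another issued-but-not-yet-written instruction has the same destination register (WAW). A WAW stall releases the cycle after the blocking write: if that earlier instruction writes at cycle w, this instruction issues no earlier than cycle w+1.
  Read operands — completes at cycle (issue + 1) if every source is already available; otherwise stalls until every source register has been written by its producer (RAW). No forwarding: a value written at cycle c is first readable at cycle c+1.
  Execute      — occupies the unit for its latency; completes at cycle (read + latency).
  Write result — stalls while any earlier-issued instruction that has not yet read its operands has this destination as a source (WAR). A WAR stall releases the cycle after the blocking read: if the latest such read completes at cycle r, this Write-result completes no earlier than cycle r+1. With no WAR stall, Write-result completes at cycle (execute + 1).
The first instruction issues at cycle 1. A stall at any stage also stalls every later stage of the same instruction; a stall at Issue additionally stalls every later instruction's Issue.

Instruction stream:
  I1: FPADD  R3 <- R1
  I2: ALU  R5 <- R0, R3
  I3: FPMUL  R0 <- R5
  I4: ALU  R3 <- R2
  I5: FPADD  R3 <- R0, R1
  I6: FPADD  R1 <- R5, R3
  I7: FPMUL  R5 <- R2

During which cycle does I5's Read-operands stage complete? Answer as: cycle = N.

cycle = 17

c1: I1 issues→FPADD
c2: I1 reads, I2 issues→ALU
c3: I3 issues→FPMUL
c5: I1 exec-done
c6: I1 writes R3
c7: I2 reads
c8: I2 exec-done
c9: I2 writes R5
c10: I3 reads, I4 issues→ALU
c11: I4 reads
c12: I4 exec-done
c13: I4 writes R3
c14: I5 issues→FPADD
c15: I3 exec-done
c16: I3 writes R0
c17: I5 reads
c20: I5 exec-done
c21: I5 writes R3
c22: I6 issues→FPADD
c23: I6 reads, I7 issues→FPMUL
c24: I7 reads
c26: I6 exec-done
c27: I6 writes R1
c29: I7 exec-done
c30: I7 writes R5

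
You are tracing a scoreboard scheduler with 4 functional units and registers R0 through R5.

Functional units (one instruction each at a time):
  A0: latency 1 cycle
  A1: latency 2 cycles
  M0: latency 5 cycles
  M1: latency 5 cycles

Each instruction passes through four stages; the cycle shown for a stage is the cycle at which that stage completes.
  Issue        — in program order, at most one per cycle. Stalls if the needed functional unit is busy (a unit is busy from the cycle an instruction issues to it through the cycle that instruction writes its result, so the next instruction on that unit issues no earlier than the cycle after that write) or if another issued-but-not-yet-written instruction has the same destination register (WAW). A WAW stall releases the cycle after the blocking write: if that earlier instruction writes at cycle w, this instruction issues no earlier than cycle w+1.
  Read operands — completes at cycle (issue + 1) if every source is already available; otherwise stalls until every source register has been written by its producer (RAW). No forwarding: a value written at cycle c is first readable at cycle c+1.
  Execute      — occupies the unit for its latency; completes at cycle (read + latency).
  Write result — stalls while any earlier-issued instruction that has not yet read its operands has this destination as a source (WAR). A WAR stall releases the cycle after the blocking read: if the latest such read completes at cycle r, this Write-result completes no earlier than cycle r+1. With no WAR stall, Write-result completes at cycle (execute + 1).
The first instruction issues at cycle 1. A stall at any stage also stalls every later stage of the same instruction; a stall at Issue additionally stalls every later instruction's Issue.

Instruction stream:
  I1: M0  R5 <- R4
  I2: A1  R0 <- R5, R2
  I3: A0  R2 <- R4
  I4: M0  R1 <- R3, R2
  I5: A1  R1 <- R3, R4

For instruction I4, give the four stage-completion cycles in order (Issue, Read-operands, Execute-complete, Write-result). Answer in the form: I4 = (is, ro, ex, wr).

I4 = (9, 11, 16, 17)

c1: I1→M0
c2: I1 RO | I2→A1
c3: I3→A0
c4: I3 RO
c5: I3 EX
c7: I1 EX
c8: I1 WR R5
c9: I2 RO | I4→M0
c10: I3 WR R2
c11: I2 EX | I4 RO
c12: I2 WR R0
c16: I4 EX
c17: I4 WR R1
c18: I5→A1
c19: I5 RO
c21: I5 EX
c22: I5 WR R1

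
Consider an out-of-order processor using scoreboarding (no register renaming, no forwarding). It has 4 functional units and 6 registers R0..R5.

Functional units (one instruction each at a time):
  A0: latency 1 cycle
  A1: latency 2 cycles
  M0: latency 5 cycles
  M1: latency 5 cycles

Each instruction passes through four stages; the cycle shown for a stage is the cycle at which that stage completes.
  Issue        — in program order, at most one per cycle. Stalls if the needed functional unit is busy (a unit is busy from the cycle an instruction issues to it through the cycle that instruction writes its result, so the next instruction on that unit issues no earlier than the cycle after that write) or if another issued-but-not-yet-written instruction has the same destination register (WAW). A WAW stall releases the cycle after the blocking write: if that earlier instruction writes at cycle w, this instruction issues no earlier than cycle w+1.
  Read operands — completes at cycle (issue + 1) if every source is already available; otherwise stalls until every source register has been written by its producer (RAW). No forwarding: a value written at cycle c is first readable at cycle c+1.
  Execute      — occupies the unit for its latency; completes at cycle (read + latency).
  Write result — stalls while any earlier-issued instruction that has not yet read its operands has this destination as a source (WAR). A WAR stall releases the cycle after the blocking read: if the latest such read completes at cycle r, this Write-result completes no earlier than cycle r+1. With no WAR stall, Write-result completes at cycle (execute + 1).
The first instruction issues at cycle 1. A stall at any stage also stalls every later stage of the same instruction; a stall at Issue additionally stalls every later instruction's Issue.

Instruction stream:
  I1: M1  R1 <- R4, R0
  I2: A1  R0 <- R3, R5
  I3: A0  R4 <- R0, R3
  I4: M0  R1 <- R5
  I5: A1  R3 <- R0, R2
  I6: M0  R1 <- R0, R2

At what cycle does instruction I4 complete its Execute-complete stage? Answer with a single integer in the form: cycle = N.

I1: IS=1 RO=2 EX=7 WR=8
I2: IS=2 RO=3 EX=5 WR=6
I3: IS=3 RO=7 EX=8 WR=9  [RAW R0: wait I2 write@6]
I4: IS=9 RO=10 EX=15 WR=16  [WAW R1: wait I1 write@8]
I5: IS=10 RO=11 EX=13 WR=14
I6: IS=17 RO=18 EX=23 WR=24  [struct: M0 busy until I4 writes@16]

cycle = 15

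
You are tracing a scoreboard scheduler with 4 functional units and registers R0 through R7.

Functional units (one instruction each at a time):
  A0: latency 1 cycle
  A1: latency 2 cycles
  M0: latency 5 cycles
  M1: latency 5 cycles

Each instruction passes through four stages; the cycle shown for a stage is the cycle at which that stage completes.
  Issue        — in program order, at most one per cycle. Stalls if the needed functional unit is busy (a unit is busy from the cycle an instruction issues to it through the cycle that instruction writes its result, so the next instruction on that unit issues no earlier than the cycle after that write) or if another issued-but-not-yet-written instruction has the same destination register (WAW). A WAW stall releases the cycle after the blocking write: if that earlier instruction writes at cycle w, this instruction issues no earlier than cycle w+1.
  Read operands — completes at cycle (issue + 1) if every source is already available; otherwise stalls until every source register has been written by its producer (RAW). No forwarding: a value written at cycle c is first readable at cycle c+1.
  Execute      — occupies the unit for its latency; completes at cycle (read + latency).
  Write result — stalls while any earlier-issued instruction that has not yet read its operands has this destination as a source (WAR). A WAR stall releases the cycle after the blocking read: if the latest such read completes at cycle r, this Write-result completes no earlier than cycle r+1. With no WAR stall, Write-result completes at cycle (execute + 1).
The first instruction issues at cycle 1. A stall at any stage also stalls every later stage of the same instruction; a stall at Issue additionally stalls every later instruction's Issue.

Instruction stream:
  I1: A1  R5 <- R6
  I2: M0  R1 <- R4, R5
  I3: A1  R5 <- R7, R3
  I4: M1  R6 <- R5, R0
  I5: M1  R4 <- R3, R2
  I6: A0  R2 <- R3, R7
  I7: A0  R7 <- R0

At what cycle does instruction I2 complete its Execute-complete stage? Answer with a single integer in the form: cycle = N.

c1: issue I1 (A1)
c2: I1 read-ops | issue I2 (M0)
c4: I1 finished on A1
c5: I1→R5
c6: I2 read-ops | issue I3 (A1)
c7: I3 read-ops | issue I4 (M1)
c9: I3 finished on A1
c10: I3→R5
c11: I2 finished on M0 | I4 read-ops
c12: I2→R1
c16: I4 finished on M1
c17: I4→R6
c18: issue I5 (M1)
c19: I5 read-ops | issue I6 (A0)
c20: I6 read-ops
c21: I6 finished on A0
c22: I6→R2
c23: issue I7 (A0)
c24: I5 finished on M1 | I7 read-ops
c25: I5→R4 | I7 finished on A0
c26: I7→R7

cycle = 11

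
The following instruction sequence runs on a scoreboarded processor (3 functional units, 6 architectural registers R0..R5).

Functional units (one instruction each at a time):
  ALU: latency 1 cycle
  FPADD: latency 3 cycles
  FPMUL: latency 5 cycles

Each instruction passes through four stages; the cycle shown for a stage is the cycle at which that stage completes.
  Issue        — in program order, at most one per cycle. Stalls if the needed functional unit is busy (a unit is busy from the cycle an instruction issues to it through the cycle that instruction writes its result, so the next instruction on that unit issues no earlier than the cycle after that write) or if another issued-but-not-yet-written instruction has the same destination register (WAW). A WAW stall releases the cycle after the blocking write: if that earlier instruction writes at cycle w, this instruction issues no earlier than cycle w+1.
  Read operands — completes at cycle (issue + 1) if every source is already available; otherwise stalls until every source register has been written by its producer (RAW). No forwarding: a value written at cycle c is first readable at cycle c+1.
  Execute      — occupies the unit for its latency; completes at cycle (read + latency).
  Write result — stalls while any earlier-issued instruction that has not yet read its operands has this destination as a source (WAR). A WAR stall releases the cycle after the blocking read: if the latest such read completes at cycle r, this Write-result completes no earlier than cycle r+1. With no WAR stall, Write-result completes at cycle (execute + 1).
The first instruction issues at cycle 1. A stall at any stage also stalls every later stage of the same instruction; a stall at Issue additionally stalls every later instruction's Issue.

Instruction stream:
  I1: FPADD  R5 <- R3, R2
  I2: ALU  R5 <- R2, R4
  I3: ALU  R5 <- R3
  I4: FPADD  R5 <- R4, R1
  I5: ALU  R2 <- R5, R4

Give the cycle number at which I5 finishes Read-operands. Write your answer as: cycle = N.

t=1  I1 dispatched to FPADD
t=2  I1 operands ready
t=5  I1 complete
t=6  R5←I1
t=7  I2 dispatched to ALU
t=8  I2 operands ready
t=9  I2 complete
t=10  R5←I2
t=11  I3 dispatched to ALU
t=12  I3 operands ready
t=13  I3 complete
t=14  R5←I3
t=15  I4 dispatched to FPADD
t=16  I4 operands ready | I5 dispatched to ALU
t=19  I4 complete
t=20  R5←I4
t=21  I5 operands ready
t=22  I5 complete
t=23  R2←I5

cycle = 21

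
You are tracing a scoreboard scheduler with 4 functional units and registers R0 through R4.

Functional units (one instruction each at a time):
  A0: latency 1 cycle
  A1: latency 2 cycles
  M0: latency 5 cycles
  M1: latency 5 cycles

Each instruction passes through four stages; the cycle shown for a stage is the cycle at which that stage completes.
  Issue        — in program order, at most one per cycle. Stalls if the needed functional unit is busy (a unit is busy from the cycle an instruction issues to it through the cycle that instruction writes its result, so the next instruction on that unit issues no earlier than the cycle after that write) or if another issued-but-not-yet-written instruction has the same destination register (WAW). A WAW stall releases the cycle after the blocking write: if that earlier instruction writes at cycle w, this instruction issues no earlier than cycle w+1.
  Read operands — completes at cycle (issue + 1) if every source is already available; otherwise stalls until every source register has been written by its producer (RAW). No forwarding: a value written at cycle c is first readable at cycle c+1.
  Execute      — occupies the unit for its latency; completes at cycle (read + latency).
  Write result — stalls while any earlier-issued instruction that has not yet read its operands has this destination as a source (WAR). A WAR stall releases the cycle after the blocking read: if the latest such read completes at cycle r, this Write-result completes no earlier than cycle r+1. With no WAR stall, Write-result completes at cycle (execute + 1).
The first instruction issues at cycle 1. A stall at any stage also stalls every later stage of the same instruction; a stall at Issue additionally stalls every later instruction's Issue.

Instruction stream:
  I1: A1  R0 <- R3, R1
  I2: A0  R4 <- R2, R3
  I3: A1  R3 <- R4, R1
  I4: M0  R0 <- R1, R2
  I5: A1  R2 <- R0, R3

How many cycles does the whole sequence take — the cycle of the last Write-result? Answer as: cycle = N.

cycle = 18

I1  is:1  ro:2  ex:4  wr:5
I2  is:2  ro:3  ex:4  wr:5
I3  is:6  ro:7  ex:9  wr:10  — struct: A1 busy until I1 writes@5
I4  is:7  ro:8  ex:13  wr:14
I5  is:11  ro:15  ex:17  wr:18  — struct: A1 busy until I3 writes@10, RAW R0: wait I4 write@14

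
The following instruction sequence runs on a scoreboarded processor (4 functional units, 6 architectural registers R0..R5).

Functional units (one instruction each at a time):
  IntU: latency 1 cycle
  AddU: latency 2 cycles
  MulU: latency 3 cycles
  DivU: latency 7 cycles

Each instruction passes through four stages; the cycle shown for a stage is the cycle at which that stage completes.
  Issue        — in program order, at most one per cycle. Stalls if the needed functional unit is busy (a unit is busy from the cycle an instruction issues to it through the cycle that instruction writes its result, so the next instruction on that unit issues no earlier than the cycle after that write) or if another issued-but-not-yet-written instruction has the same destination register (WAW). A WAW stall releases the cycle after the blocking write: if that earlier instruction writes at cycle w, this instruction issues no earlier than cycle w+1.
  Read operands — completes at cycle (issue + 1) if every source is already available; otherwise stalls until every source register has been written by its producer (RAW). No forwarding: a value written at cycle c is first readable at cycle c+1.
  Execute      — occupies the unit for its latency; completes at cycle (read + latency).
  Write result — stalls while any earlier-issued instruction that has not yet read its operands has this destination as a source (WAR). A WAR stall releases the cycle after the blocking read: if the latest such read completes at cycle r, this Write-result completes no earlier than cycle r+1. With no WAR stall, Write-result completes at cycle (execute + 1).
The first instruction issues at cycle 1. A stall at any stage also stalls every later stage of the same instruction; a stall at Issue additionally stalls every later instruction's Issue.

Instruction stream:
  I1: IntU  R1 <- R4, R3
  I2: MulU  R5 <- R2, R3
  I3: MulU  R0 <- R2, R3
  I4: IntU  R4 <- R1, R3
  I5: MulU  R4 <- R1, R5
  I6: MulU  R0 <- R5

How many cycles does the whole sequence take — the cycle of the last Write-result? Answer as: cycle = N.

[1] I1 issues→IntU
[2] I1 reads, I2 issues→MulU
[3] I1 exec-done, I2 reads
[4] I1 writes R1
[6] I2 exec-done
[7] I2 writes R5
[8] I3 issues→MulU
[9] I3 reads, I4 issues→IntU
[10] I4 reads
[11] I4 exec-done
[12] I3 exec-done, I4 writes R4
[13] I3 writes R0
[14] I5 issues→MulU
[15] I5 reads
[18] I5 exec-done
[19] I5 writes R4
[20] I6 issues→MulU
[21] I6 reads
[24] I6 exec-done
[25] I6 writes R0

cycle = 25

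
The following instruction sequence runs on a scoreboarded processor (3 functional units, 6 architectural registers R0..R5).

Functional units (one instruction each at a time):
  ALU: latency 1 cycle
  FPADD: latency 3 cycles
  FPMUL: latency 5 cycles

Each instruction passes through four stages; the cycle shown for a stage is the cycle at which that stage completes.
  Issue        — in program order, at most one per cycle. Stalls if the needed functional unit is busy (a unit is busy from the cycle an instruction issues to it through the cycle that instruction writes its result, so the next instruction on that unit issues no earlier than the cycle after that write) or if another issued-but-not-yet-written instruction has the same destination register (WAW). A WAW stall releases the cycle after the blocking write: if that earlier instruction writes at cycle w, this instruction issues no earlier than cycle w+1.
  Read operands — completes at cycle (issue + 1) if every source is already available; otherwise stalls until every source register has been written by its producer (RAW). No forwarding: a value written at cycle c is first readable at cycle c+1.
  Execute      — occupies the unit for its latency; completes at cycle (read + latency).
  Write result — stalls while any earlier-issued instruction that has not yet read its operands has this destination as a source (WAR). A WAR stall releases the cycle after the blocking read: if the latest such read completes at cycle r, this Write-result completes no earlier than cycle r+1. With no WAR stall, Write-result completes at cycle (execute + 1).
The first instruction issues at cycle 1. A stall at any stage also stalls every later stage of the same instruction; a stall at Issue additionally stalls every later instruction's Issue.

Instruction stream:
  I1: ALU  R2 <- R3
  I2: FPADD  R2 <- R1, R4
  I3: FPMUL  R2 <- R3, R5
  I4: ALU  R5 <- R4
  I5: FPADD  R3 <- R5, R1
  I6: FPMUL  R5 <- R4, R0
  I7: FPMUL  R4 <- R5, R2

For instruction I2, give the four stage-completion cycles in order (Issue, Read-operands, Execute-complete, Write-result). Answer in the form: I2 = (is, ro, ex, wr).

I2 = (5, 6, 9, 10)

I1: IS=1 RO=2 EX=3 WR=4
I2: IS=5 RO=6 EX=9 WR=10  [WAW R2: wait I1 write@4]
I3: IS=11 RO=12 EX=17 WR=18  [WAW R2: wait I2 write@10]
I4: IS=12 RO=13 EX=14 WR=15
I5: IS=13 RO=16 EX=19 WR=20  [RAW R5: wait I4 write@15]
I6: IS=19 RO=20 EX=25 WR=26  [struct: FPMUL busy until I3 writes@18]
I7: IS=27 RO=28 EX=33 WR=34  [struct: FPMUL busy until I6 writes@26]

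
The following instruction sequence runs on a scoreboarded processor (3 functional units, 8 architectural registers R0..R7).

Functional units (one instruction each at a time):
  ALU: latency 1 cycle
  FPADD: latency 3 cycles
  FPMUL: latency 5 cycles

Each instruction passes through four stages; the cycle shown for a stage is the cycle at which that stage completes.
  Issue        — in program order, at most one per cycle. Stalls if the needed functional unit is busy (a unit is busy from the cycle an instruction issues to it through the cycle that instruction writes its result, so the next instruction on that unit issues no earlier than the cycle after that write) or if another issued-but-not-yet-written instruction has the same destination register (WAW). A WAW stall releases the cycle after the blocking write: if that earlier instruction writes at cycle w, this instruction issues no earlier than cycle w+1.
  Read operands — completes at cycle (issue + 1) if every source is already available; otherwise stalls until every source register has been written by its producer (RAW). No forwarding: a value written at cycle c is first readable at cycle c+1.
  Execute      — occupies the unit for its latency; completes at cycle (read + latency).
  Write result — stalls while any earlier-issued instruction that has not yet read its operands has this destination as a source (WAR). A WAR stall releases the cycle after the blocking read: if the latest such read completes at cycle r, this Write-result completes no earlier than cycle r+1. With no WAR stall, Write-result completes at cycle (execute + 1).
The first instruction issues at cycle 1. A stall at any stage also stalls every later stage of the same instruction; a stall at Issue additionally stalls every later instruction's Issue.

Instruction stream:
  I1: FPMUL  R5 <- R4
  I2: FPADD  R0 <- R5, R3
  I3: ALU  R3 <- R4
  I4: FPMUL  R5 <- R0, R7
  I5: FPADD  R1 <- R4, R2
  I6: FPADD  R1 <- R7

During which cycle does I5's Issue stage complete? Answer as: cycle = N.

cycle = 14

I1: IS=1 RO=2 EX=7 WR=8
I2: IS=2 RO=9 EX=12 WR=13  [RAW R5: wait I1 write@8]
I3: IS=3 RO=4 EX=5 WR=10  [WAR R3: wait I2 read@9]
I4: IS=9 RO=14 EX=19 WR=20  [struct: FPMUL busy until I1 writes@8; RAW R0: wait I2 write@13]
I5: IS=14 RO=15 EX=18 WR=19  [struct: FPADD busy until I2 writes@13]
I6: IS=20 RO=21 EX=24 WR=25  [struct: FPADD busy until I5 writes@19]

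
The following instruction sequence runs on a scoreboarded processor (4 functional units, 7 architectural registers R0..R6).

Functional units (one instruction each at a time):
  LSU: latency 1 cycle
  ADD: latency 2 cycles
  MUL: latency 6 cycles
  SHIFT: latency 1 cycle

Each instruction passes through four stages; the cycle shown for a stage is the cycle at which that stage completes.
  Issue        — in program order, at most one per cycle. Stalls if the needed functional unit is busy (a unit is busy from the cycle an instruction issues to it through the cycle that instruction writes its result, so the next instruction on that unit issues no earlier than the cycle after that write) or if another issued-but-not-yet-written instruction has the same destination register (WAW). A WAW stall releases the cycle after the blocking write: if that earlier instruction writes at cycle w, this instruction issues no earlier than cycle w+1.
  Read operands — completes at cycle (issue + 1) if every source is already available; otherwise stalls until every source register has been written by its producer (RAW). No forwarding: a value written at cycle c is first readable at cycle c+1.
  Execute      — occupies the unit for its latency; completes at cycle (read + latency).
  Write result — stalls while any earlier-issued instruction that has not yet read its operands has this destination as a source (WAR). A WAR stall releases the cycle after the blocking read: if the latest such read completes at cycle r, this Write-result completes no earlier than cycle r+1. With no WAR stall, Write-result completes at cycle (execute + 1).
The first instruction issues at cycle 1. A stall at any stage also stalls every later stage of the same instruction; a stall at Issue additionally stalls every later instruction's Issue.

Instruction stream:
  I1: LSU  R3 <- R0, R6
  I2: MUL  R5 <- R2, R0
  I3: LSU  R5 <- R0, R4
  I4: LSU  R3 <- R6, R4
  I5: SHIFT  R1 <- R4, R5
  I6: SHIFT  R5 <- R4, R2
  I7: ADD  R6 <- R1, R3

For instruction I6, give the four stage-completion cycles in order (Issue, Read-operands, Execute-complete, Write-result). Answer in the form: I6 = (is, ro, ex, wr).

I6 = (20, 21, 22, 23)

  I1 | 1 | 2 | 3 | 4
  I2 | 2 | 3 | 9 | 10
  I3 | 11 | 12 | 13 | 14   WAW R5: wait I2 write@10
  I4 | 15 | 16 | 17 | 18   struct: LSU busy until I3 writes@14
  I5 | 16 | 17 | 18 | 19
  I6 | 20 | 21 | 22 | 23   struct: SHIFT busy until I5 writes@19
  I7 | 21 | 22 | 24 | 25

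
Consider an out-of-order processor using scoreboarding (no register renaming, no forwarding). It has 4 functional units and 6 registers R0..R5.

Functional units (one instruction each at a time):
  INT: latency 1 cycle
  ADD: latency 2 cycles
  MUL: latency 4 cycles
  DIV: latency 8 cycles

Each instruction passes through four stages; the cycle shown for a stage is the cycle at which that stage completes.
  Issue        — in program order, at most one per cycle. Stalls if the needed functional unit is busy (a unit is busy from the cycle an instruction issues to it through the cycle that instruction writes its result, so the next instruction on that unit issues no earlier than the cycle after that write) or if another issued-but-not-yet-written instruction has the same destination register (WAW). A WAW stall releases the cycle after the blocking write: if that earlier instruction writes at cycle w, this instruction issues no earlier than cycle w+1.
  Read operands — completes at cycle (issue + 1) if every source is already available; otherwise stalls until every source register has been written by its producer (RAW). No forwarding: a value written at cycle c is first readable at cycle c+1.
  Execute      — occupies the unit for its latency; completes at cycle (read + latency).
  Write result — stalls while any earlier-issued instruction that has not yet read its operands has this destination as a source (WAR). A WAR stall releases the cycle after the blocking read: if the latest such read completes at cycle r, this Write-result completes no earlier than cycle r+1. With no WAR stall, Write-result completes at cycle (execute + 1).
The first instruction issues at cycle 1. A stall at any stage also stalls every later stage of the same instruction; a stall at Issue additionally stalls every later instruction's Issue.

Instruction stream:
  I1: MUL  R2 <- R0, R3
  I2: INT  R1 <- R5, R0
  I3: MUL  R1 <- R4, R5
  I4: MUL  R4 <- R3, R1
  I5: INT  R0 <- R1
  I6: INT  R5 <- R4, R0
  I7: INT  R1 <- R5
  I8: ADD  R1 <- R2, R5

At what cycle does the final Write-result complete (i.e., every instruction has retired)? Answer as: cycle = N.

I1: IS=1 RO=2 EX=6 WR=7
I2: IS=2 RO=3 EX=4 WR=5
I3: IS=8 RO=9 EX=13 WR=14  [struct: MUL busy until I1 writes@7]
I4: IS=15 RO=16 EX=20 WR=21  [struct: MUL busy until I3 writes@14]
I5: IS=16 RO=17 EX=18 WR=19
I6: IS=20 RO=22 EX=23 WR=24  [struct: INT busy until I5 writes@19; RAW R4: wait I4 write@21]
I7: IS=25 RO=26 EX=27 WR=28  [struct: INT busy until I6 writes@24]
I8: IS=29 RO=30 EX=32 WR=33  [WAW R1: wait I7 write@28]

cycle = 33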